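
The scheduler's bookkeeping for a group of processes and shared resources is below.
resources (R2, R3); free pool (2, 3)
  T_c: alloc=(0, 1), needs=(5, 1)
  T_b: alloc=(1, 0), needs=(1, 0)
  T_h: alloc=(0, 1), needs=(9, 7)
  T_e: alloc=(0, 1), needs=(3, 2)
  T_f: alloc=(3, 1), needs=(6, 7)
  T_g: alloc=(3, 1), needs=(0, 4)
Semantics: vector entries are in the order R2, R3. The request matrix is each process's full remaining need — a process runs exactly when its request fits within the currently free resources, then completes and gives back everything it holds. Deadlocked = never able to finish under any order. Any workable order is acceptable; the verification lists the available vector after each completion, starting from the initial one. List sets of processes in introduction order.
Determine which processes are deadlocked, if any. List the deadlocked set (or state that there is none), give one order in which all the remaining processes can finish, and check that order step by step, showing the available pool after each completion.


Deadlocked set: T_h and T_f.
Key observation: the pool after T_b, T_e, T_g, T_c is (6, 6); every surviving request exceeds it in R3, so progress ends there.
The rest can finish in the order T_b, T_e, T_g, T_c. Verifying each step:
  pool = (2, 3)
  run T_b (needs (1, 0), free (2, 3)); after release of (1, 0) the pool is (3, 3)
  run T_e (needs (3, 2), free (3, 3)); after release of (0, 1) the pool is (3, 4)
  run T_g (needs (0, 4), free (3, 4)); after release of (3, 1) the pool is (6, 5)
  run T_c (needs (5, 1), free (6, 5)); after release of (0, 1) the pool is (6, 6)
The blocked processes can never fit:
  T_h cannot run: need (9, 7) vs free (6, 6) (insufficient R2 and R3)
  T_f cannot run: need (6, 7) vs free (6, 6) (insufficient R3)


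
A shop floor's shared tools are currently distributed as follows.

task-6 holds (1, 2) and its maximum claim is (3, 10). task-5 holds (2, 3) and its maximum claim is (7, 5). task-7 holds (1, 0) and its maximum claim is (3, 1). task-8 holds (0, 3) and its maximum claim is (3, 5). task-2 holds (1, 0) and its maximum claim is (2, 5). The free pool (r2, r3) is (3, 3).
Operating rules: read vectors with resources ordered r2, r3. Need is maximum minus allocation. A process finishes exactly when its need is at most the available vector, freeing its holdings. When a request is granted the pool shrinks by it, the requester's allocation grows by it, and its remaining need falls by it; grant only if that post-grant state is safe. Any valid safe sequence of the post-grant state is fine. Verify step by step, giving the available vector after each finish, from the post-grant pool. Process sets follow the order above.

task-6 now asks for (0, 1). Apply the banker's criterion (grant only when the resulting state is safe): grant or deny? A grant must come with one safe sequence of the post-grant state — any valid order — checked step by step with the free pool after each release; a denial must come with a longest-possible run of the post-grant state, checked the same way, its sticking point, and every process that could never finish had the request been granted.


GRANT — the state after the grant stays safe, e.g. via task-8, task-7, task-2, task-5, task-6.
Key observation: the grant leaves (3, 2) free — enough for task-8, whose release restarts the cascade.
Verifying the post-grant state step by step:
  pool = (3, 2)
  task-8: need (3, 2) fits (3, 2); releases (0, 3), pool now (3, 5)
  task-7: need (2, 1) fits (3, 5); releases (1, 0), pool now (4, 5)
  task-2: need (1, 5) fits (4, 5); releases (1, 0), pool now (5, 5)
  task-5: need (5, 2) fits (5, 5); releases (2, 3), pool now (7, 8)
  task-6: need (2, 7) fits (7, 8); releases (1, 3), pool now (8, 11)


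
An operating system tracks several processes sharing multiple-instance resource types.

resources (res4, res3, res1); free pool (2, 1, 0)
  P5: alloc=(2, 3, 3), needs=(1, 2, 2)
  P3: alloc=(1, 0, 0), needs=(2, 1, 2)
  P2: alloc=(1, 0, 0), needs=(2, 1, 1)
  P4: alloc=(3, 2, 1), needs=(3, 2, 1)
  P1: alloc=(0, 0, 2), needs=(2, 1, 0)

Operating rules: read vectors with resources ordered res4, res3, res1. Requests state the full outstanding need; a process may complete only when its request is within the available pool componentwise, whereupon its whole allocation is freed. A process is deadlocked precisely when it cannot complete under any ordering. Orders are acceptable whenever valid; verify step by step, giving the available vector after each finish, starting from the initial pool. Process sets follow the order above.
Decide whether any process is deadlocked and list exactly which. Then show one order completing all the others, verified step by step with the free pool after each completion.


Deadlocked set: P5 and P4.
Key observation: the pool after P1, P3, P2 is (4, 1, 2); every surviving request exceeds it in res3, so progress ends there.
A valid finishing order for the others: P1, P3, P2. Walking it through:
  pool = (2, 1, 0)
  P1 needs (2, 1, 0) <= (2, 1, 0) -> finishes; pool += (0, 0, 2) = (2, 1, 2)
  P3 needs (2, 1, 2) <= (2, 1, 2) -> finishes; pool += (1, 0, 0) = (3, 1, 2)
  P2 needs (2, 1, 1) <= (3, 1, 2) -> finishes; pool += (1, 0, 0) = (4, 1, 2)
None of the blocked processes ever fits:
  blocked: P5 wants (1, 2, 2), pool (4, 1, 2) — not enough res3
  blocked: P4 wants (3, 2, 1), pool (4, 1, 2) — not enough res3


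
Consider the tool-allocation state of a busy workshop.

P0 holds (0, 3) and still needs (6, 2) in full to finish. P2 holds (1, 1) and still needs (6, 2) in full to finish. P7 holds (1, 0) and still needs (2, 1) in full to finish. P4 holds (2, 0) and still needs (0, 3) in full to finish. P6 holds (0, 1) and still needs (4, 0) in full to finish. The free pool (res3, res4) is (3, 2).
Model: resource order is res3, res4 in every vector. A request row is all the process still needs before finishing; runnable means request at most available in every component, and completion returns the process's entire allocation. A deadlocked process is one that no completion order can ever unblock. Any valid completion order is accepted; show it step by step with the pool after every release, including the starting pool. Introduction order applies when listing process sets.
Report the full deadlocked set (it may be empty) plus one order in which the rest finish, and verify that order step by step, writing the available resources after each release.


The deadlocked set is empty.
Key observation: there is always a runnable process — P7 first — so the state unwinds completely.
One completion order for the rest: P7, P6, P4, P0, P2. Verifying each step:
  pool = (3, 2)
  P7 needs (2, 1) <= (3, 2) -> finishes; pool += (1, 0) = (4, 2)
  P6 needs (4, 0) <= (4, 2) -> finishes; pool += (0, 1) = (4, 3)
  P4 needs (0, 3) <= (4, 3) -> finishes; pool += (2, 0) = (6, 3)
  P0 needs (6, 2) <= (6, 3) -> finishes; pool += (0, 3) = (6, 6)
  P2 needs (6, 2) <= (6, 6) -> finishes; pool += (1, 1) = (7, 7)


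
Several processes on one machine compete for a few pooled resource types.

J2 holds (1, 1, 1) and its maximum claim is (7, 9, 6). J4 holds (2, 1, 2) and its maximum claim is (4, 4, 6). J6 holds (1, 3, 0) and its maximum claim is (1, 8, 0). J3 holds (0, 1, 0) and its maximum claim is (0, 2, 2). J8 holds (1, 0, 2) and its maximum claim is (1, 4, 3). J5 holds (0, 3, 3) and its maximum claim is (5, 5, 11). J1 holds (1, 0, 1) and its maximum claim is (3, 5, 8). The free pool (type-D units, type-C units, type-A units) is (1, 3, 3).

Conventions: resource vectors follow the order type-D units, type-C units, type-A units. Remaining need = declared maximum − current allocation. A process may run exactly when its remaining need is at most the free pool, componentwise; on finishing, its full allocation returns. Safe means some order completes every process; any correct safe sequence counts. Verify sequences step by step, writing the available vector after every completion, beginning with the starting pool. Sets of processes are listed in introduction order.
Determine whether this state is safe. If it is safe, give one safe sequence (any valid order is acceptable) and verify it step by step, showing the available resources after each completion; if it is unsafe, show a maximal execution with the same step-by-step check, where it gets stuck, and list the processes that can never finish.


SAFE. One safe sequence: J3, J8, J4, J6, J1, J2, J5.
Key observation: the order's first zero-slack moment is J8 ((0, 4, 1) needed, (1, 4, 3) free — a requested resource with nothing to spare).
Verifying each step:
  pool = (1, 3, 3)
  J3: need (0, 1, 2) fits (1, 3, 3); releases (0, 1, 0), pool now (1, 4, 3)
  J8: need (0, 4, 1) fits (1, 4, 3); releases (1, 0, 2), pool now (2, 4, 5)
  J4: need (2, 3, 4) fits (2, 4, 5); releases (2, 1, 2), pool now (4, 5, 7)
  J6: need (0, 5, 0) fits (4, 5, 7); releases (1, 3, 0), pool now (5, 8, 7)
  J1: need (2, 5, 7) fits (5, 8, 7); releases (1, 0, 1), pool now (6, 8, 8)
  J2: need (6, 8, 5) fits (6, 8, 8); releases (1, 1, 1), pool now (7, 9, 9)
  J5: need (5, 2, 8) fits (7, 9, 9); releases (0, 3, 3), pool now (7, 12, 12)


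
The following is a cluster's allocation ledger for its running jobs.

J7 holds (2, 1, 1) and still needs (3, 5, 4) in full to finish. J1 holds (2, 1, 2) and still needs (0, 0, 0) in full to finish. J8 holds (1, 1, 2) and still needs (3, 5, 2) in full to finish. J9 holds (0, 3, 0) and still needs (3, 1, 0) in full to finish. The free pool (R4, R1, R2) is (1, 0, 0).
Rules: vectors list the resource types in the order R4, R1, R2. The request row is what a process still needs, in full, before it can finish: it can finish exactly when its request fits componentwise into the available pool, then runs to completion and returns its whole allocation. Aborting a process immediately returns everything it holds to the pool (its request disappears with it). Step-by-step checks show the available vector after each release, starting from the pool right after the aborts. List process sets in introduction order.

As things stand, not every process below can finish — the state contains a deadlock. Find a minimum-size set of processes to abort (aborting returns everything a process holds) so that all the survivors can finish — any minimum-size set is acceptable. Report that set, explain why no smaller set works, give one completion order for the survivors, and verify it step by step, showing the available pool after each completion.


The answer: abort J8.
Key observation: the deadlocked J7 becomes finishable only because J8 released (1, 1, 2); it completes at step 3 below.
Minimality: the empty abort set fails — the state is deadlocked as it stands.
One survivor order: J1, J9, J7. Check, step by step (post-abort pool first):
  pool = (2, 1, 2)
  J1: need (0, 0, 0) fits (2, 1, 2); releases (2, 1, 2), pool now (4, 2, 4)
  J9: need (3, 1, 0) fits (4, 2, 4); releases (0, 3, 0), pool now (4, 5, 4)
  J7: need (3, 5, 4) fits (4, 5, 4); releases (2, 1, 1), pool now (6, 6, 5)


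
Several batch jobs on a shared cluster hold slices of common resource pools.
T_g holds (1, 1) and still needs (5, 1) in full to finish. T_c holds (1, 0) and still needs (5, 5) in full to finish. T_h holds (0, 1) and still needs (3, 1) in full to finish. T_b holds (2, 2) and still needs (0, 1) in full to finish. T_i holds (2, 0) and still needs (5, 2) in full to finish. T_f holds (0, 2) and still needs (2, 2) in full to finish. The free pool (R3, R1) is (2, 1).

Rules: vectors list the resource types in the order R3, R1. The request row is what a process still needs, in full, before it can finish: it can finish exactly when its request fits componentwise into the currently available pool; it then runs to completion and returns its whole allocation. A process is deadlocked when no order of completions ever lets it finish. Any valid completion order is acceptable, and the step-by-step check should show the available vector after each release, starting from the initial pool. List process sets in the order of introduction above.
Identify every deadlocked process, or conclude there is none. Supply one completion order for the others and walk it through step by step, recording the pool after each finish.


Deadlocked: T_g, T_c and T_i.
Key observation: R3 is the bottleneck — with T_b, T_f, T_h done the pool holds (4, 6), short of every remaining need.
A valid finishing order for the others: T_b, T_f, T_h. Verifying each step:
  pool = (2, 1)
  run T_b (needs (0, 1), free (2, 1)); after release of (2, 2) the pool is (4, 3)
  run T_f (needs (2, 2), free (4, 3)); after release of (0, 2) the pool is (4, 5)
  run T_h (needs (3, 1), free (4, 5)); after release of (0, 1) the pool is (4, 6)
The blocked processes can never fit:
  T_g still needs (5, 1) but only (4, 6) is free — short on R3
  T_c still needs (5, 5) but only (4, 6) is free — short on R3
  T_i still needs (5, 2) but only (4, 6) is free — short on R3


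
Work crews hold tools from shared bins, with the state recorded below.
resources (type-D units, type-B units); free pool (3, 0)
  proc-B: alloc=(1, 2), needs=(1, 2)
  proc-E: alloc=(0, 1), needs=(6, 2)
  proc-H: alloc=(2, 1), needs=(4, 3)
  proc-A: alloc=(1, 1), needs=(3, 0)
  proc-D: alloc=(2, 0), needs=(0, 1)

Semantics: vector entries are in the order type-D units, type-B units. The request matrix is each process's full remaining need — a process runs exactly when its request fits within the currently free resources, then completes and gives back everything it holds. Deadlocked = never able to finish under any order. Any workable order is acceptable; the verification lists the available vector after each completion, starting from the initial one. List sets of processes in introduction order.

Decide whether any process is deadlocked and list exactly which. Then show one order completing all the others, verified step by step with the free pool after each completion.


The deadlocked set is proc-B, proc-E and proc-H.
Key observation: type-B units is the bottleneck — with proc-A, proc-D done the pool holds (6, 1), short of every remaining need.
One completion order for the rest: proc-A, proc-D. Verifying each step:
  pool = (3, 0)
  proc-A: need (3, 0) fits (3, 0); releases (1, 1), pool now (4, 1)
  proc-D: need (0, 1) fits (4, 1); releases (2, 0), pool now (6, 1)
The blocked processes can never fit:
  blocked: proc-B wants (1, 2), pool (6, 1) — not enough type-B units
  blocked: proc-E wants (6, 2), pool (6, 1) — not enough type-B units
  blocked: proc-H wants (4, 3), pool (6, 1) — not enough type-B units


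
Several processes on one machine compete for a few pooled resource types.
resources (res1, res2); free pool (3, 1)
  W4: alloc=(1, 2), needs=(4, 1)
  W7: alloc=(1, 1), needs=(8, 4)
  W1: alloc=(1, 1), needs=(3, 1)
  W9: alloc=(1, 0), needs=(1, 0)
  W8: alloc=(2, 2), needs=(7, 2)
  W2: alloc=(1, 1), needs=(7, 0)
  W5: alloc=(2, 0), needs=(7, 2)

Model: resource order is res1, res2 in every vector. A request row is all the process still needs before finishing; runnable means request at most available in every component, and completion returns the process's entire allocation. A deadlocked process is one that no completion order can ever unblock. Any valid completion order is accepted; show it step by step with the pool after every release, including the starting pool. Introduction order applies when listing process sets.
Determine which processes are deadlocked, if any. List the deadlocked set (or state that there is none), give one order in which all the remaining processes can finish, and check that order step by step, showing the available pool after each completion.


Deadlocked set: W7, W8, W2 and W5.
Key observation: res1 is the bottleneck — with W1, W9, W4 done the pool holds (6, 4), short of every remaining need.
A valid finishing order for the others: W1, W9, W4. Check, step by step:
  pool = (3, 1)
  run W1 (needs (3, 1), free (3, 1)); after release of (1, 1) the pool is (4, 2)
  run W9 (needs (1, 0), free (4, 2)); after release of (1, 0) the pool is (5, 2)
  run W4 (needs (4, 1), free (5, 2)); after release of (1, 2) the pool is (6, 4)
None of the blocked processes ever fits:
  blocked: W7 wants (8, 4), pool (6, 4) — not enough res1
  blocked: W8 wants (7, 2), pool (6, 4) — not enough res1
  blocked: W2 wants (7, 0), pool (6, 4) — not enough res1
  blocked: W5 wants (7, 2), pool (6, 4) — not enough res1


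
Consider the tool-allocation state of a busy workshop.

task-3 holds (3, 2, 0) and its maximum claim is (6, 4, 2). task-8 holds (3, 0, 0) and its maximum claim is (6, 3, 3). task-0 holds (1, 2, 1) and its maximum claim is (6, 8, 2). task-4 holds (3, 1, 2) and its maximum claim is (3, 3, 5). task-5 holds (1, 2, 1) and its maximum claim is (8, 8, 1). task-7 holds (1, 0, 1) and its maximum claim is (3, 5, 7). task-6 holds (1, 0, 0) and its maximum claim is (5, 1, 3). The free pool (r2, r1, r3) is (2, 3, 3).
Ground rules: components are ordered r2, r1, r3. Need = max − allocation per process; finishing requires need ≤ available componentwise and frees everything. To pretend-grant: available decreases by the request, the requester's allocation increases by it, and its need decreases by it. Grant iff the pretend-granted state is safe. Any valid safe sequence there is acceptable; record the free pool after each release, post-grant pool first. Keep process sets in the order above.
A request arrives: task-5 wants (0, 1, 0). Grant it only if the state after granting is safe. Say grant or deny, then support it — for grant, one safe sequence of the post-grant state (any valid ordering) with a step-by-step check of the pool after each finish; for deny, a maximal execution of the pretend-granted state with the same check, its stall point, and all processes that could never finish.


GRANT: granting preserves safety; a valid post-grant sequence is task-4, task-3, task-6, task-8, task-5, task-7, task-0.
Key observation: with (2, 2, 3) left after the transfer, task-4 can run at once — the state stays safe.
Check on the post-grant state, step by step:
  pool = (2, 2, 3)
  task-4 needs (0, 2, 3) <= (2, 2, 3) -> finishes; pool += (3, 1, 2) = (5, 3, 5)
  task-3 needs (3, 2, 2) <= (5, 3, 5) -> finishes; pool += (3, 2, 0) = (8, 5, 5)
  task-6 needs (4, 1, 3) <= (8, 5, 5) -> finishes; pool += (1, 0, 0) = (9, 5, 5)
  task-8 needs (3, 3, 3) <= (9, 5, 5) -> finishes; pool += (3, 0, 0) = (12, 5, 5)
  task-5 needs (7, 5, 0) <= (12, 5, 5) -> finishes; pool += (1, 3, 1) = (13, 8, 6)
  task-7 needs (2, 5, 6) <= (13, 8, 6) -> finishes; pool += (1, 0, 1) = (14, 8, 7)
  task-0 needs (5, 6, 1) <= (14, 8, 7) -> finishes; pool += (1, 2, 1) = (15, 10, 8)


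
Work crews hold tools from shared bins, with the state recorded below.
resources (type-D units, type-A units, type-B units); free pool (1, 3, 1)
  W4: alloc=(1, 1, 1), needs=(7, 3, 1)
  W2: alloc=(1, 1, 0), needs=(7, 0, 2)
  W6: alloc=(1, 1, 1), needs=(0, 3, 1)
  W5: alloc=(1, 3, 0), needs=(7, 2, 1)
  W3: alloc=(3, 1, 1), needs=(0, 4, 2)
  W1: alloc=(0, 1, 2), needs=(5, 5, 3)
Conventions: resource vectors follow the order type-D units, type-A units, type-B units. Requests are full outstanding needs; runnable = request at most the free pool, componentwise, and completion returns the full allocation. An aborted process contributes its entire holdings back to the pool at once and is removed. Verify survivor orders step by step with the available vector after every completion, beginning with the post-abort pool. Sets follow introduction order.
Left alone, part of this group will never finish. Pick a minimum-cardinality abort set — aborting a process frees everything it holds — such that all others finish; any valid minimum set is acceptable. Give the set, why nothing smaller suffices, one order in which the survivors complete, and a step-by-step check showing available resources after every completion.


Abort W4 and W5.
Key observation: the deadlocked W2 becomes finishable only because W4 and W5 released (2, 4, 1); it completes at step 3 below.
Why nothing smaller works — every single abort fails: W4 alone leaves W2 blocked (short on type-D units); W2 alone leaves W4 blocked (short on type-D units); W6 alone leaves W4 blocked (short on type-D units); W5 alone leaves W4 blocked (short on type-D units); W3 alone leaves W4 blocked (short on type-D units); W1 alone leaves W4 blocked (short on type-D units).
The survivors complete as W3, W6, W2, W1. Check, step by step (starting from the post-abort pool):
  pool = (3, 7, 2)
  run W3 (needs (0, 4, 2), free (3, 7, 2)); after release of (3, 1, 1) the pool is (6, 8, 3)
  run W6 (needs (0, 3, 1), free (6, 8, 3)); after release of (1, 1, 1) the pool is (7, 9, 4)
  run W2 (needs (7, 0, 2), free (7, 9, 4)); after release of (1, 1, 0) the pool is (8, 10, 4)
  run W1 (needs (5, 5, 3), free (8, 10, 4)); after release of (0, 1, 2) the pool is (8, 11, 6)


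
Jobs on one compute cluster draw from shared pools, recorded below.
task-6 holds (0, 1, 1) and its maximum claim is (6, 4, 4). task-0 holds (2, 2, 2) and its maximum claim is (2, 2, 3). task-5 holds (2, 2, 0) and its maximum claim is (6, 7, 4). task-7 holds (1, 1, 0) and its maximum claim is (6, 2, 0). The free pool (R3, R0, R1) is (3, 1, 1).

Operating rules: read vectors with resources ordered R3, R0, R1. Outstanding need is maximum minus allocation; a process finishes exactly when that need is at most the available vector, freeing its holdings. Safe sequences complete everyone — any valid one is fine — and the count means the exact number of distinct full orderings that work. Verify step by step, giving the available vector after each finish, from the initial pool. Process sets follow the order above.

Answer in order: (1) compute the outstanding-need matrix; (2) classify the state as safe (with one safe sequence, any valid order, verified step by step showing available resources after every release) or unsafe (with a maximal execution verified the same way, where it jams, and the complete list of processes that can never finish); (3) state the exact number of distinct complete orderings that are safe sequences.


(1) Remaining need (order R3, R0, R1):
  task-6: (6, 3, 3)
  task-0: (0, 0, 1)
  task-5: (4, 5, 4)
  task-7: (5, 1, 0)
(2) SAFE. One safe sequence: task-0, task-7, task-6, task-5.
Key observation: task-0 is the earliest step where a requested resource binds exactly: need (0, 0, 1), pool (3, 1, 1) at its turn.
Check, step by step:
  pool = (3, 1, 1)
  run task-0 (needs (0, 0, 1), free (3, 1, 1)); after release of (2, 2, 2) the pool is (5, 3, 3)
  run task-7 (needs (5, 1, 0), free (5, 3, 3)); after release of (1, 1, 0) the pool is (6, 4, 3)
  run task-6 (needs (6, 3, 3), free (6, 4, 3)); after release of (0, 1, 1) the pool is (6, 5, 4)
  run task-5 (needs (4, 5, 4), free (6, 5, 4)); after release of (2, 2, 0) the pool is (8, 7, 4)
(3) Precisely 1 of the possible complete orderings is a safe sequence.


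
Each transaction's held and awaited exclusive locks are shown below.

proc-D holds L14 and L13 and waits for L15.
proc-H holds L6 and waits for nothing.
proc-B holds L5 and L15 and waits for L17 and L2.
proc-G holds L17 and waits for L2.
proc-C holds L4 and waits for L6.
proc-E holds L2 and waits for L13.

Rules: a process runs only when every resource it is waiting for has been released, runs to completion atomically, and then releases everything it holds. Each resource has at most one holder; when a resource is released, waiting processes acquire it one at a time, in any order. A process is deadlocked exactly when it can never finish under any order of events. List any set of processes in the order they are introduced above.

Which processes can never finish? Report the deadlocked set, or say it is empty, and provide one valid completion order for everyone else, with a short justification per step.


The deadlocked set is proc-D, proc-B, proc-G and proc-E.
Key observation: the wait chain closes on itself along proc-D -> proc-B -> proc-G -> proc-E -> proc-D; no other process is dragged down with it.
A valid finishing order for the others: proc-H, proc-C.
Check, step by step:
  proc-H: no waits; runs immediately, freeing L6
  proc-C waits on L6 — all released -> runs and releases L4


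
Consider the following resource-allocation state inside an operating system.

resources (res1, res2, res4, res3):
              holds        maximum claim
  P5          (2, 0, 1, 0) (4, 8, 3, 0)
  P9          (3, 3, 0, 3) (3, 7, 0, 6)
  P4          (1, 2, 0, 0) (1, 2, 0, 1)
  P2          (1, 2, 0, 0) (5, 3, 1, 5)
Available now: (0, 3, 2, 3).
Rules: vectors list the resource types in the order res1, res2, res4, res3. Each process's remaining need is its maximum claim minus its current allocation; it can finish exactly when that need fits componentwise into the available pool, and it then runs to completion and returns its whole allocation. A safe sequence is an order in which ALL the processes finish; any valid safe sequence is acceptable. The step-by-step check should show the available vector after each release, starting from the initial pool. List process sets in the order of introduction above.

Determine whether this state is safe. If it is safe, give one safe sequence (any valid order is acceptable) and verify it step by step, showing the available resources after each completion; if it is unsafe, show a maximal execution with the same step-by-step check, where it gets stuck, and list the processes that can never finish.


SAFE. One safe sequence: P4, P9, P2, P5.
Key observation: P9 marks the first exact bind of the order: its need (0, 4, 0, 3) fits the free (1, 5, 2, 3) with zero slack on a requested resource.
Step-by-step check:
  pool = (0, 3, 2, 3)
  P4: need (0, 0, 0, 1) fits (0, 3, 2, 3); releases (1, 2, 0, 0), pool now (1, 5, 2, 3)
  P9: need (0, 4, 0, 3) fits (1, 5, 2, 3); releases (3, 3, 0, 3), pool now (4, 8, 2, 6)
  P2: need (4, 1, 1, 5) fits (4, 8, 2, 6); releases (1, 2, 0, 0), pool now (5, 10, 2, 6)
  P5: need (2, 8, 2, 0) fits (5, 10, 2, 6); releases (2, 0, 1, 0), pool now (7, 10, 3, 6)


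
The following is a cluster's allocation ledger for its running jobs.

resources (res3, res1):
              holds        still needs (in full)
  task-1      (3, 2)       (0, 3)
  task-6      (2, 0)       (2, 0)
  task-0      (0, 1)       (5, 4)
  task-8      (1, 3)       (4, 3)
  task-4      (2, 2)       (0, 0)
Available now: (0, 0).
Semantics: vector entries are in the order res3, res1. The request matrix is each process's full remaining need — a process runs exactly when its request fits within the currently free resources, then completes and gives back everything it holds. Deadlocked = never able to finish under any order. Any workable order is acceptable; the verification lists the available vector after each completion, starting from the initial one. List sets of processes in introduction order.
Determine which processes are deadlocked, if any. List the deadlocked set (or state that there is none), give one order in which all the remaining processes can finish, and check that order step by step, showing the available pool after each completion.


Deadlocked set: task-1, task-0 and task-8.
Key observation: the pool after task-4, task-6 is (4, 2); every surviving request exceeds it in res1, so progress ends there.
A valid finishing order for the others: task-4, task-6. Verifying each step:
  pool = (0, 0)
  task-4 needs (0, 0) <= (0, 0) -> finishes; pool += (2, 2) = (2, 2)
  task-6 needs (2, 0) <= (2, 2) -> finishes; pool += (2, 0) = (4, 2)
The blocked processes can never fit:
  task-1 cannot run: need (0, 3) vs free (4, 2) (insufficient res1)
  task-0 cannot run: need (5, 4) vs free (4, 2) (insufficient res3 and res1)
  task-8 cannot run: need (4, 3) vs free (4, 2) (insufficient res1)


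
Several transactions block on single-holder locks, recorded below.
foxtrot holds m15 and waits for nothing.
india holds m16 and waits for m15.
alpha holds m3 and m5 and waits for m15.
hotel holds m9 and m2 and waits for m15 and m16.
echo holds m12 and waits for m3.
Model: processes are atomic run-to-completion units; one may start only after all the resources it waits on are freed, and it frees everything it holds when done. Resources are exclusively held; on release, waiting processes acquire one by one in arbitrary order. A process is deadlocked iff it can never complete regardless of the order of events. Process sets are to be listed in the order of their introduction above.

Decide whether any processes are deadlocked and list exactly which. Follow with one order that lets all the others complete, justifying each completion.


No process is deadlocked.
Key observation: although several processes wait, no cycle exists — each chain bottoms out at a free runner.
A valid finishing order for the others: foxtrot, alpha, india, hotel, echo.
Step-by-step check:
  run foxtrot (it waits on nothing); releases m15
  alpha: everything it awaited (m15) is free; runs, freeing m3 and m5
  india: everything it awaited (m15) is free; runs, freeing m16
  hotel: everything it awaited (m15 and m16) is free; runs, freeing m9 and m2
  echo: everything it awaited (m3) is free; runs, freeing m12


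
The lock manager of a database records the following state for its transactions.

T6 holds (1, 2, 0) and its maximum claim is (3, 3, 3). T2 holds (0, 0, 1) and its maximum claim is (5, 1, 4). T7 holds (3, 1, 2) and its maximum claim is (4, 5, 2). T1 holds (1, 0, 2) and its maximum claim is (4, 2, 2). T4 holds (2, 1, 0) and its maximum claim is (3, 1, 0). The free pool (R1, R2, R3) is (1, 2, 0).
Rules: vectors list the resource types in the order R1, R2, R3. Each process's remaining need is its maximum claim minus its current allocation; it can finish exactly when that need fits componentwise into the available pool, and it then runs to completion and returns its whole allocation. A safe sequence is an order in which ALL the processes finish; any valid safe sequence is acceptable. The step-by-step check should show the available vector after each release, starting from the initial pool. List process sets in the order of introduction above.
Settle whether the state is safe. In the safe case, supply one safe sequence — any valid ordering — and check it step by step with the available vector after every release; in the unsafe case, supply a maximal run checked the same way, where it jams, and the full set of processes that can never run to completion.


The state is UNSAFE.
Key observation: after T4, T1 the pool peaks at (4, 3, 2), and each blocked process is short somewhere: T6 on R3; T2 on R1, R3; T7 on R2.
A maximal execution: T4, T1 — then nothing else fits. Step-by-step check:
  pool = (1, 2, 0)
  T4 needs (1, 0, 0) <= (1, 2, 0) -> finishes; pool += (2, 1, 0) = (3, 3, 0)
  T1 needs (3, 2, 0) <= (3, 3, 0) -> finishes; pool += (1, 0, 2) = (4, 3, 2)
  T6 still needs (2, 1, 3) but only (4, 3, 2) is free — short on R3
  T2 still needs (5, 1, 3) but only (4, 3, 2) is free — short on R1 and R3
  T7 still needs (1, 4, 0) but only (4, 3, 2) is free — short on R2
Permanently blocked: T6, T2 and T7.


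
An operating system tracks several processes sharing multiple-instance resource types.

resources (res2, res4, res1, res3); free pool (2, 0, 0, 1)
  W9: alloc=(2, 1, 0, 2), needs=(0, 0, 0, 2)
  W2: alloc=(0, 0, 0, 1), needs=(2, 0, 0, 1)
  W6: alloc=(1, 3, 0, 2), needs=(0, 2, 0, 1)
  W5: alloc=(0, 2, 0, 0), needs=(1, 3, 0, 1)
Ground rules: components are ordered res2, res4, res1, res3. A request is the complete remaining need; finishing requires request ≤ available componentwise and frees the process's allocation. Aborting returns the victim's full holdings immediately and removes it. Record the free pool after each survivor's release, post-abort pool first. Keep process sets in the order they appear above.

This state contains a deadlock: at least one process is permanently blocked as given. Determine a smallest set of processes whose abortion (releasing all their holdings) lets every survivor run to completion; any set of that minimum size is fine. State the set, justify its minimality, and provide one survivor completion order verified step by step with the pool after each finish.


Abort W5.
Key observation: W6 could never have finished before the abort; with (0, 2, 0, 0) returned by W5, it fits at step 2.
Minimality: the empty abort set fails — the state is deadlocked as it stands.
Survivors finish in the order: W2, W6, W9. Step-by-step check (pool after the aborts first):
  pool = (2, 2, 0, 1)
  W2: need (2, 0, 0, 1) fits (2, 2, 0, 1); releases (0, 0, 0, 1), pool now (2, 2, 0, 2)
  W6: need (0, 2, 0, 1) fits (2, 2, 0, 2); releases (1, 3, 0, 2), pool now (3, 5, 0, 4)
  W9: need (0, 0, 0, 2) fits (3, 5, 0, 4); releases (2, 1, 0, 2), pool now (5, 6, 0, 6)


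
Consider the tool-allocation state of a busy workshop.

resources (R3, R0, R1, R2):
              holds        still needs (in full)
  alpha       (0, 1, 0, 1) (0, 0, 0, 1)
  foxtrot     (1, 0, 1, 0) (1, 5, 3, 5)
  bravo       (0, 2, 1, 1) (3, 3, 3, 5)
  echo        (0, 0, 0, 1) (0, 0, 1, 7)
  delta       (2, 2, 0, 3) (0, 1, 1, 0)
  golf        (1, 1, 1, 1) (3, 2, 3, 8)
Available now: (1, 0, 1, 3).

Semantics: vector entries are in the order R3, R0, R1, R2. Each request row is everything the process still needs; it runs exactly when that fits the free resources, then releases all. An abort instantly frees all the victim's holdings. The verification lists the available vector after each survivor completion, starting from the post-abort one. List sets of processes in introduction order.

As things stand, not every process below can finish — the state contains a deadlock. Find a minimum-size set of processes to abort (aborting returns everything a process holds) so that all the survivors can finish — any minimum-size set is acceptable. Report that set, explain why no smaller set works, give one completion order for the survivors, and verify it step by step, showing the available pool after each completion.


The answer: abort foxtrot and golf.
Key observation: the deadlocked bravo becomes finishable only because foxtrot and golf released (2, 1, 2, 1); it completes at step 2 below.
No one abort is enough; case by case: alpha alone leaves foxtrot blocked (short on R0 and R1); foxtrot alone leaves bravo blocked (short on R1); bravo alone leaves foxtrot blocked (short on R1); echo alone leaves foxtrot blocked (short on R0 and R1); delta alone leaves foxtrot blocked (short on R0 and R1); golf alone leaves foxtrot blocked (short on R0 and R1).
Survivors finish in the order: delta, bravo, alpha, echo. Step-by-step check (pool after the aborts first):
  pool = (3, 1, 3, 4)
  delta needs (0, 1, 1, 0) <= (3, 1, 3, 4) -> finishes; pool += (2, 2, 0, 3) = (5, 3, 3, 7)
  bravo needs (3, 3, 3, 5) <= (5, 3, 3, 7) -> finishes; pool += (0, 2, 1, 1) = (5, 5, 4, 8)
  alpha needs (0, 0, 0, 1) <= (5, 5, 4, 8) -> finishes; pool += (0, 1, 0, 1) = (5, 6, 4, 9)
  echo needs (0, 0, 1, 7) <= (5, 6, 4, 9) -> finishes; pool += (0, 0, 0, 1) = (5, 6, 4, 10)


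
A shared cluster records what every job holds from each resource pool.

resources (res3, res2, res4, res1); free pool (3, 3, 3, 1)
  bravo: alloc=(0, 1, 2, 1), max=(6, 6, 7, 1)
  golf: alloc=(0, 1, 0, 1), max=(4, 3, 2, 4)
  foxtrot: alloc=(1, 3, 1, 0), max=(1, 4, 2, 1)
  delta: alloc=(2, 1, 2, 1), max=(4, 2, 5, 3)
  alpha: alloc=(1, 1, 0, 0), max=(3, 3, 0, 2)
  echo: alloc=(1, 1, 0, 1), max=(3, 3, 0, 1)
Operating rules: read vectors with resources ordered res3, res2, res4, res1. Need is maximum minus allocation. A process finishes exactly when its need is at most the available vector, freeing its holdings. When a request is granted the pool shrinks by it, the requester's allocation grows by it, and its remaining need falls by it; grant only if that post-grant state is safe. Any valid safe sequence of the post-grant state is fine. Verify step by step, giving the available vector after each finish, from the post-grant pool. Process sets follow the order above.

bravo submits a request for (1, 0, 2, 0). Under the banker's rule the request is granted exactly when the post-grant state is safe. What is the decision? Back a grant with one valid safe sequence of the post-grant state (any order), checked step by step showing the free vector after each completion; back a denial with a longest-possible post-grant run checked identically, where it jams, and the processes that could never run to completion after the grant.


DENY: after the grant no complete ordering would exist.
Key observation: after echo, alpha, foxtrot the pool peaks at (5, 8, 2, 2), and each blocked process is short somewhere: bravo on res4; golf on res1; delta on res4.
After a pretend grant, a maximal execution: echo, alpha, foxtrot — then nothing else fits. Verifying each step:
  pool = (2, 3, 1, 1)
  echo: need (2, 2, 0, 0) fits (2, 3, 1, 1); releases (1, 1, 0, 1), pool now (3, 4, 1, 2)
  alpha: need (2, 2, 0, 2) fits (3, 4, 1, 2); releases (1, 1, 0, 0), pool now (4, 5, 1, 2)
  foxtrot: need (0, 1, 1, 1) fits (4, 5, 1, 2); releases (1, 3, 1, 0), pool now (5, 8, 2, 2)
  blocked: bravo wants (5, 5, 3, 0), pool (5, 8, 2, 2) — not enough res4
  blocked: golf wants (4, 2, 2, 3), pool (5, 8, 2, 2) — not enough res1
  blocked: delta wants (2, 1, 3, 2), pool (5, 8, 2, 2) — not enough res4
Processes that could never finish after the grant: bravo, golf and delta.


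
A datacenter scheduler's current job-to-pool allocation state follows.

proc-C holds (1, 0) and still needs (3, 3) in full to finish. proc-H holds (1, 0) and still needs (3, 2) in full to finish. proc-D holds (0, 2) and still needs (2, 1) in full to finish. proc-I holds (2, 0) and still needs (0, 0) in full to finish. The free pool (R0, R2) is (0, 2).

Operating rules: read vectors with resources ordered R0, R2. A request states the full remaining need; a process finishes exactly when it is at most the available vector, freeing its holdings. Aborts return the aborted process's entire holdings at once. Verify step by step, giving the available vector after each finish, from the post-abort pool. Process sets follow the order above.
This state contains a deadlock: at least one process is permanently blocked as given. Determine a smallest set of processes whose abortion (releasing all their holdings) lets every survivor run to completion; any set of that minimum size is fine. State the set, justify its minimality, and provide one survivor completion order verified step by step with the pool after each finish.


The answer: abort proc-C.
Key observation: no ordering could ever have run proc-H before the abort of proc-C; with (1, 0) back in the pool it fits at step 3.
Why nothing smaller works: aborting no one leaves the state deadlocked as given.
Survivors finish in the order: proc-I, proc-D, proc-H. Step-by-step check (pool after the aborts first):
  pool = (1, 2)
  proc-I: need (0, 0) fits (1, 2); releases (2, 0), pool now (3, 2)
  proc-D: need (2, 1) fits (3, 2); releases (0, 2), pool now (3, 4)
  proc-H: need (3, 2) fits (3, 4); releases (1, 0), pool now (4, 4)


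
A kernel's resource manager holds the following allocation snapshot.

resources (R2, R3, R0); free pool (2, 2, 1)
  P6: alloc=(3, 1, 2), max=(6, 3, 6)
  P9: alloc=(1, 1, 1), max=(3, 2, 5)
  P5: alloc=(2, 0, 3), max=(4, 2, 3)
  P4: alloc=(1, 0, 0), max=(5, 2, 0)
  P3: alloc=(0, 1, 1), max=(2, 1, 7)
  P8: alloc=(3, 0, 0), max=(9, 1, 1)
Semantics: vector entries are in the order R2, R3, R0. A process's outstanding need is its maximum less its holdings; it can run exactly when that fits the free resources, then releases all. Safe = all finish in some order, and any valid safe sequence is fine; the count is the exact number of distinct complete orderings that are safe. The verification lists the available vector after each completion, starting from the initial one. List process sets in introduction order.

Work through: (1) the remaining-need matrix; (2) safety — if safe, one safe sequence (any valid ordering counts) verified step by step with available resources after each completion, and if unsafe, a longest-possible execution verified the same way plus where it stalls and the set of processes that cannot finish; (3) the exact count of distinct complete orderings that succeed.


(1) Outstanding need per process (order R2, R3, R0):
  P6: (3, 2, 4)
  P9: (2, 1, 4)
  P5: (2, 2, 0)
  P4: (4, 2, 0)
  P3: (2, 0, 6)
  P8: (6, 1, 1)
(2) The state is SAFE; one workable sequence: P5, P6, P9, P3, P8, P4.
Key observation: P5 marks the first exact bind of the order: its need (2, 2, 0) fits the free (2, 2, 1) with zero slack on a requested resource.
Verifying each step:
  pool = (2, 2, 1)
  run P5 (needs (2, 2, 0), free (2, 2, 1)); after release of (2, 0, 3) the pool is (4, 2, 4)
  run P6 (needs (3, 2, 4), free (4, 2, 4)); after release of (3, 1, 2) the pool is (7, 3, 6)
  run P9 (needs (2, 1, 4), free (7, 3, 6)); after release of (1, 1, 1) the pool is (8, 4, 7)
  run P3 (needs (2, 0, 6), free (8, 4, 7)); after release of (0, 1, 1) the pool is (8, 5, 8)
  run P8 (needs (6, 1, 1), free (8, 5, 8)); after release of (3, 0, 0) the pool is (11, 5, 8)
  run P4 (needs (4, 2, 0), free (11, 5, 8)); after release of (1, 0, 0) the pool is (12, 5, 8)
(3) The exact count: 42 of the possible complete orderings are safe sequences.
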